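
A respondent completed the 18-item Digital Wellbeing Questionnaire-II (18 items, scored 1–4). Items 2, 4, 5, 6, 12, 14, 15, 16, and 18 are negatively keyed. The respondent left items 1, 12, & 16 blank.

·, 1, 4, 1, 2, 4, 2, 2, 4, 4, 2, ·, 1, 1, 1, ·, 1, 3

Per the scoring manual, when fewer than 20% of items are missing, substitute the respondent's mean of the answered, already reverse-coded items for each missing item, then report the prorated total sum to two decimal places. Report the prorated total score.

50.40

Reverse-coded (reverse-coded value = 5 − response):
  item 2: 5 − 1 = 4
  item 4: 5 − 1 = 4
  item 5: 5 − 2 = 3
  item 6: 5 − 4 = 1
  item 14: 5 − 1 = 4
  item 15: 5 − 1 = 4
  item 18: 5 − 3 = 2
Completed scored items (15 of 18): 4, 4, 4, 3, 1, 2, 2, 4, 4, 2, 1, 4, 4, 1, 2; sum = 42.
Person mean = 42 / 15 ≈ 2.8000
Prorated total = (42 / 15) × 18 = 50.40 (to 2 dp)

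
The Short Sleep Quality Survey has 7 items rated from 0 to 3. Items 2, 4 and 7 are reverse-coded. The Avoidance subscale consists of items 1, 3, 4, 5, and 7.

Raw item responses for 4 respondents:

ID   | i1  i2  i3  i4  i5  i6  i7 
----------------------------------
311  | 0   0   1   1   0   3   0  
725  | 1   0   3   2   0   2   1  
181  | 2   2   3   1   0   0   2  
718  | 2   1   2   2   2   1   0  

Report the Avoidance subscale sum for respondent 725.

7

Respondent 725 raw: 1, 0, 3, 2, 0, 2, 1.
Avoidance items: 1, 3, 4, 5, 7.
Reverse-coded (on a 0–3 scale, reversed = 3 − raw):
  item 1: 1
  item 3: 3
  item 4: 3 − 2 = 1
  item 5: 0
  item 7: 3 − 1 = 2
Sum = 1 + 3 + 1 + 0 + 2 = 7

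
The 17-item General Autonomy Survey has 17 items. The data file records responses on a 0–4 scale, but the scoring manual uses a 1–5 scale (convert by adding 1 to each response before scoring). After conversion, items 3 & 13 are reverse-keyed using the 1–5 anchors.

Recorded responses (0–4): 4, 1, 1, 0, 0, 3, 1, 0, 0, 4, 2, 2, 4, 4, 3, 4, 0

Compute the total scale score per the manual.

48

Convert to 1–5: 5, 2, 2, 1, 1, 4, 2, 1, 1, 5, 3, 3, 5, 5, 4, 5, 1
Reverse-coded (on a 1–5 scale, reversed = 6 − raw):
  item 3: 6 − 2 = 4
  item 13: 6 − 5 = 1
Scored: 5, 2, 4, 1, 1, 4, 2, 1, 1, 5, 3, 3, 1, 5, 4, 5, 1
Total = 48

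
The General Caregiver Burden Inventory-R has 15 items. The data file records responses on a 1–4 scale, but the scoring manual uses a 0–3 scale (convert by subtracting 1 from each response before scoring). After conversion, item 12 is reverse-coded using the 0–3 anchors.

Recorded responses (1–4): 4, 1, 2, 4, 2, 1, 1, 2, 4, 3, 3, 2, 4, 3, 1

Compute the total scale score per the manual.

Convert to 0–3: 3, 0, 1, 3, 1, 0, 0, 1, 3, 2, 2, 1, 3, 2, 0
Reverse-coded (on a 0–3 scale, reversed = 3 − raw):
  item 12: 3 − 1 = 2
Scored: 3, 0, 1, 3, 1, 0, 0, 1, 3, 2, 2, 2, 3, 2, 0
Total = 23

23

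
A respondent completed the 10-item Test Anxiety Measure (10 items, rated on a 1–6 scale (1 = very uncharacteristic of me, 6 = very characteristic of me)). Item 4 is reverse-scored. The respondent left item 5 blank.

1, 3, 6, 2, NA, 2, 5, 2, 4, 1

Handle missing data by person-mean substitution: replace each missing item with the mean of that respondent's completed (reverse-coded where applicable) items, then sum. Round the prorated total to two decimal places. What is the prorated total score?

Reverse-coded (on a 1–6 scale, reversed = 7 − raw):
  item 4: 7 − 2 = 5
Completed scored items (9 of 10): 1, 3, 6, 5, 2, 5, 2, 4, 1; sum = 29.
Person mean = 29 / 9 ≈ 3.2222
Prorated total = (29 / 9) × 10 = 32.22 (to 2 dp)

32.22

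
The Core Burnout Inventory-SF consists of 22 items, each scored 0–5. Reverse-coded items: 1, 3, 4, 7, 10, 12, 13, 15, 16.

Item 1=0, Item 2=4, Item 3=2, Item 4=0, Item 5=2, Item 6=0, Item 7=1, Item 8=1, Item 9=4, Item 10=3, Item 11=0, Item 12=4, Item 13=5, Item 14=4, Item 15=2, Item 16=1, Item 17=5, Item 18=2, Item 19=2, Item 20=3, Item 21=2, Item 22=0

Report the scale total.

Reversing items 1, 3, 4, 7, 10, 12, 13, 15, and 16 with 5 − raw:
Total = (5−0) + 4 + (5−2) + (5−0) + 2 + 0 + (5−1) + 1 + 4 + (5−3) + 0 + (5−4) + (5−5) + 4 + (5−2) + (5−1) + 5 + 2 + 2 + 3 + 2 + 0
      = 5 + 4 + 3 + 5 + 2 + 0 + 4 + 1 + 4 + 2 + 0 + 1 + 0 + 4 + 3 + 4 + 5 + 2 + 2 + 3 + 2 + 0 = 56

56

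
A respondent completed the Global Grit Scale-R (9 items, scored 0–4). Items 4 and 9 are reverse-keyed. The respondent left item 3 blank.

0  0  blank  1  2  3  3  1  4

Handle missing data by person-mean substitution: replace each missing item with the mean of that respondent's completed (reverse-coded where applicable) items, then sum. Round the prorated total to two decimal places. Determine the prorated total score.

13.50

Reverse-coded (reverse-coded value = 4 − response):
  item 4: 4 − 1 = 3
  item 9: 4 − 4 = 0
Completed scored items (8 of 9): 0, 0, 3, 2, 3, 3, 1, 0; sum = 12.
Person mean = 12 / 8 ≈ 1.5000
Prorated total = (12 / 8) × 9 = 13.50 (to 2 dp)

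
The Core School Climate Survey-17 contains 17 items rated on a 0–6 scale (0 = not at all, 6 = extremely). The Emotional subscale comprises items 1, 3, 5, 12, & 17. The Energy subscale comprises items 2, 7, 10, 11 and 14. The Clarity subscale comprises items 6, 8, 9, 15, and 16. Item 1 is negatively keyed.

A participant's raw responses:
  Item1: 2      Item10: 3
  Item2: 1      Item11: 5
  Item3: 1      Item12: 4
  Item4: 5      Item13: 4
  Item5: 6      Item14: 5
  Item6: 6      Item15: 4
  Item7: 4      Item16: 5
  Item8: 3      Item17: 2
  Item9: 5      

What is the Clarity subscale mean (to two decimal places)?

Clarity items: 6, 8, 9, 15, 16.
  item 6: 6
  item 8: 3
  item 9: 5
  item 15: 4
  item 16: 5
Sum = 6 + 3 + 5 + 4 + 5 = 23
Mean = 23 / 5 = 4.60

4.60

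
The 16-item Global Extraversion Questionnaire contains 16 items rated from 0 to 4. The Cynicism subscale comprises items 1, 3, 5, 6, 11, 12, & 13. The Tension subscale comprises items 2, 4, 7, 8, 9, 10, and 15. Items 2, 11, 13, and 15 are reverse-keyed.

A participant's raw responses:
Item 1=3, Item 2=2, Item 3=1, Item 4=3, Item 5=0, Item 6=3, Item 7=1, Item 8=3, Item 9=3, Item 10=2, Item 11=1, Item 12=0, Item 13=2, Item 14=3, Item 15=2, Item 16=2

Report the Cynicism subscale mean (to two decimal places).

1.71

Cynicism items: 1, 3, 5, 6, 11, 12, 13.
Of these, items 11 and 13 are reverse-keyed; on a 0–4 scale, reversed = 4 − raw.
  item 1: 3
  item 3: 1
  item 5: 0
  item 6: 3
  item 11: 4 − 1 = 3
  item 12: 0
  item 13: 4 − 2 = 2
Sum = 3 + 1 + 0 + 3 + 3 + 0 + 2 = 12
Mean = 12 / 7 = 1.71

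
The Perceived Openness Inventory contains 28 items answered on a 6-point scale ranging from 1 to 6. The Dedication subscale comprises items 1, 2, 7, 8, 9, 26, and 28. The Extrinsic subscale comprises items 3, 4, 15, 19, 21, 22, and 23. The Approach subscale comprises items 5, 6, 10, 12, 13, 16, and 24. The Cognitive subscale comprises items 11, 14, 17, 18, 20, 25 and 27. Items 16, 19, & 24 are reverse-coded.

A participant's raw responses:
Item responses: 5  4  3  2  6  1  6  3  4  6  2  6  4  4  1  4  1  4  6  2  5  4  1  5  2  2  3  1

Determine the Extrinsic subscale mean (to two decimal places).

2.43

Extrinsic items: 3, 4, 15, 19, 21, 22, 23.
Of these, item 19 is reverse-coded; reversed = (1+6) − raw = 7 − raw.
  item 3: 3
  item 4: 2
  item 15: 1
  item 19: 7 − 6 = 1
  item 21: 5
  item 22: 4
  item 23: 1
Sum = 3 + 2 + 1 + 1 + 5 + 4 + 1 = 17
Mean = 17 / 7 = 2.43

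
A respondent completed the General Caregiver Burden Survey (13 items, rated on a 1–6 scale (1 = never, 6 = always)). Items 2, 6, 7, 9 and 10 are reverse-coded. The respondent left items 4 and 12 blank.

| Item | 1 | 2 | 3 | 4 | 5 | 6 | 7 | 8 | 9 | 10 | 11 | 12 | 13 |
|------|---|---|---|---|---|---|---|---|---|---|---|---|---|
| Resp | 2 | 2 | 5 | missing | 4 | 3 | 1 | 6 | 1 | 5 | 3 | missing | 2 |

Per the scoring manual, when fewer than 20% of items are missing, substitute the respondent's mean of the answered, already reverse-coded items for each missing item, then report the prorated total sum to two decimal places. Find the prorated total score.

53.18

Reverse-coded (reversed = (1+6) − raw = 7 − raw):
  item 2: 7 − 2 = 5
  item 6: 7 − 3 = 4
  item 7: 7 − 1 = 6
  item 9: 7 − 1 = 6
  item 10: 7 − 5 = 2
Completed scored items (11 of 13): 2, 5, 5, 4, 4, 6, 6, 6, 2, 3, 2; sum = 45.
Person mean = 45 / 11 ≈ 4.0909
Prorated total = (45 / 11) × 13 = 53.18 (to 2 dp)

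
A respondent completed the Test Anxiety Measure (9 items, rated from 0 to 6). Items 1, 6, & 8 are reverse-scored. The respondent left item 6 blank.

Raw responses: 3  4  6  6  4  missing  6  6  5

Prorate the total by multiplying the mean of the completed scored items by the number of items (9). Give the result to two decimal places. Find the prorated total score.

Reverse-coded (reversed = (0+6) − raw = 6 − raw):
  item 1: 6 − 3 = 3
  item 8: 6 − 6 = 0
Completed scored items (8 of 9): 3, 4, 6, 6, 4, 6, 0, 5; sum = 34.
Person mean = 34 / 8 ≈ 4.2500
Prorated total = (34 / 8) × 9 = 38.25 (to 2 dp)

38.25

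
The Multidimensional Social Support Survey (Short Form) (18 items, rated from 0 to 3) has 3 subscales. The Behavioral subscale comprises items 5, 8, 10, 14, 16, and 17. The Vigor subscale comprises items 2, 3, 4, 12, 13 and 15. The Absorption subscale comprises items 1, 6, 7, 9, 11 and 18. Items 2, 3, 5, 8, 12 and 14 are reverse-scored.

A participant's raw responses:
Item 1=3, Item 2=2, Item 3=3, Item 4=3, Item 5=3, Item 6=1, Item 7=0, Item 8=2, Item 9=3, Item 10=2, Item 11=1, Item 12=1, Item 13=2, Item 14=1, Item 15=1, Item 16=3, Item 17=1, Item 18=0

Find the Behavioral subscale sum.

Behavioral items: 5, 8, 10, 14, 16, 17.
Of these, items 5, 8, and 14 are reverse-scored; on a 0–3 scale, reversed = 3 − raw.
  item 5: 3 − 3 = 0
  item 8: 3 − 2 = 1
  item 10: 2
  item 14: 3 − 1 = 2
  item 16: 3
  item 17: 1
Sum = 0 + 1 + 2 + 2 + 3 + 1 = 9

9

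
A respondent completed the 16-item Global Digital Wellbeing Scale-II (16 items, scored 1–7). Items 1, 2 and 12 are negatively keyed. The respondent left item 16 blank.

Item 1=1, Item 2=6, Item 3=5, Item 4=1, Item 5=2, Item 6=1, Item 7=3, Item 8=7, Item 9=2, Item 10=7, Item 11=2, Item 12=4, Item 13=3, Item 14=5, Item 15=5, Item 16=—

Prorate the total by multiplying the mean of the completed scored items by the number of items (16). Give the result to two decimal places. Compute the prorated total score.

59.73

Reverse-coded (reversed = (1+7) − raw = 8 − raw):
  item 1: 8 − 1 = 7
  item 2: 8 − 6 = 2
  item 12: 8 − 4 = 4
Completed scored items (15 of 16): 7, 2, 5, 1, 2, 1, 3, 7, 2, 7, 2, 4, 3, 5, 5; sum = 56.
Person mean = 56 / 15 ≈ 3.7333
Prorated total = (56 / 15) × 16 = 59.73 (to 2 dp)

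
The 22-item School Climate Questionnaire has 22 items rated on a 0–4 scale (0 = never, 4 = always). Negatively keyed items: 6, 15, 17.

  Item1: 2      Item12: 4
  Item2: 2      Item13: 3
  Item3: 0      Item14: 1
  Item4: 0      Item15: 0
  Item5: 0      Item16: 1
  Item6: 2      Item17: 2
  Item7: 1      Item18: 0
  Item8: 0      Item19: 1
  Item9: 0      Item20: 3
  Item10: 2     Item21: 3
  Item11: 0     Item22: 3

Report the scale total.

Reverse-coded items (reversed = (0+4) − raw = 4 − raw):
  item 6: 4 − 2 = 2
  item 15: 4 − 0 = 4
  item 17: 4 − 2 = 2
Scored responses: 2, 2, 0, 0, 0, 2, 1, 0, 0, 2, 0, 4, 3, 1, 4, 1, 2, 0, 1, 3, 3, 3
Total = 2 + 2 + 0 + 0 + 0 + 2 + 1 + 0 + 0 + 2 + 0 + 4 + 3 + 1 + 4 + 1 + 2 + 0 + 1 + 3 + 3 + 3 = 34

34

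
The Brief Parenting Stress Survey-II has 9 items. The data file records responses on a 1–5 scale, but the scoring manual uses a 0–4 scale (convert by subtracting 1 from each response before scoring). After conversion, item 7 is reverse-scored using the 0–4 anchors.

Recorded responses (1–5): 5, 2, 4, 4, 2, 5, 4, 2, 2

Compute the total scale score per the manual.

19

Convert to 0–4: 4, 1, 3, 3, 1, 4, 3, 1, 1
Reverse-coded (reverse-coded value = 4 − response):
  item 7: 4 − 3 = 1
Scored: 4, 1, 3, 3, 1, 4, 1, 1, 1
Total = 19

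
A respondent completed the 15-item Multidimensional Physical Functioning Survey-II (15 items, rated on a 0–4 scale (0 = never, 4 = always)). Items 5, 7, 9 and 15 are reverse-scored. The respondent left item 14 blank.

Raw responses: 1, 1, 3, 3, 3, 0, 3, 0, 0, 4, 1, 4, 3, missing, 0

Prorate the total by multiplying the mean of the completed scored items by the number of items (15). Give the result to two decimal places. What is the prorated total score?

Reverse-coded (reversed = (0+4) − raw = 4 − raw):
  item 5: 4 − 3 = 1
  item 7: 4 − 3 = 1
  item 9: 4 − 0 = 4
  item 15: 4 − 0 = 4
Completed scored items (14 of 15): 1, 1, 3, 3, 1, 0, 1, 0, 4, 4, 1, 4, 3, 4; sum = 30.
Person mean = 30 / 14 ≈ 2.1429
Prorated total = (30 / 14) × 15 = 32.14 (to 2 dp)

32.14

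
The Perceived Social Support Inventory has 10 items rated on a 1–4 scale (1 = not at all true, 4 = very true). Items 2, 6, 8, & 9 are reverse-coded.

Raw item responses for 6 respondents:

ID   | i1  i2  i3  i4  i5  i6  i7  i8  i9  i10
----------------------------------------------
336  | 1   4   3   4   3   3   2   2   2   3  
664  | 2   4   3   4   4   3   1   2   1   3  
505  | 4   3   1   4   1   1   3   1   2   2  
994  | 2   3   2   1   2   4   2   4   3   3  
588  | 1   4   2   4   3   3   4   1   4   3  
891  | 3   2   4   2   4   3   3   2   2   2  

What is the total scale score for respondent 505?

Respondent 505 raw: 4, 3, 1, 4, 1, 1, 3, 1, 2, 2.
Reverse-coded (reversed = (1+4) − raw = 5 − raw):
  item 1: 4
  item 2: 5 − 3 = 2
  item 3: 1
  item 4: 4
  item 5: 1
  item 6: 5 − 1 = 4
  item 7: 3
  item 8: 5 − 1 = 4
  item 9: 5 − 2 = 3
  item 10: 2
Sum = 4 + 2 + 1 + 4 + 1 + 4 + 3 + 4 + 3 + 2 = 28

28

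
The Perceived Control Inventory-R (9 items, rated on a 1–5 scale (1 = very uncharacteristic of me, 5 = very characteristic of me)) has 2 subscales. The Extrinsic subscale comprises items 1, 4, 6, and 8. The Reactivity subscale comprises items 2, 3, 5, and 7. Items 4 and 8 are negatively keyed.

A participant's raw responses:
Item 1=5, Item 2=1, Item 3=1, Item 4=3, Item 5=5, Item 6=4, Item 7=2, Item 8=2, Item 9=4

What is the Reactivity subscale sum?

9

Reactivity items: 2, 3, 5, 7.
  item 2: 1
  item 3: 1
  item 5: 5
  item 7: 2
Sum = 1 + 1 + 5 + 2 = 9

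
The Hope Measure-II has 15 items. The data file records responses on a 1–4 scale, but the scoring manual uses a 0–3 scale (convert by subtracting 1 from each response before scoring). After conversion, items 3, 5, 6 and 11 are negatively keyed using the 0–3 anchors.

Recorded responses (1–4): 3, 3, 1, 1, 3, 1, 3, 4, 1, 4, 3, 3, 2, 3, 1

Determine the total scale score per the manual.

Convert to 0–3: 2, 2, 0, 0, 2, 0, 2, 3, 0, 3, 2, 2, 1, 2, 0
Reverse-coded (reverse-coded value = 3 − response):
  item 3: 3 − 0 = 3
  item 5: 3 − 2 = 1
  item 6: 3 − 0 = 3
  item 11: 3 − 2 = 1
Scored: 2, 2, 3, 0, 1, 3, 2, 3, 0, 3, 1, 2, 1, 2, 0
Total = 25

25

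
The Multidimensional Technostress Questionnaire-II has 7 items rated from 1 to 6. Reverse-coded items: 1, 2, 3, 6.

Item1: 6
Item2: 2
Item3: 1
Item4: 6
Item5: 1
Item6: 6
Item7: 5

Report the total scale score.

25

Raw sum = 27. Reverse-coded items: 1, 2, 3, 6; their raw sum = 15.
Each reversal replaces raw with 7 − raw, changing the total by 7 − 2·raw per item.
Total = 27 + 4·7 − 2·15 = 27 + 28 − 30 = 25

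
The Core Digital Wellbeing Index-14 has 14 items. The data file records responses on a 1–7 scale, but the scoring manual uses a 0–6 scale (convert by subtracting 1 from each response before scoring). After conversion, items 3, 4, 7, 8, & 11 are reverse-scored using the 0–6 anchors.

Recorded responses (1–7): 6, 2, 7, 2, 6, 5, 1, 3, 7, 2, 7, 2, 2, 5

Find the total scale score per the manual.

Convert to 0–6: 5, 1, 6, 1, 5, 4, 0, 2, 6, 1, 6, 1, 1, 4
Reverse-coded (reversed = (0+6) − raw = 6 − raw):
  item 3: 6 − 6 = 0
  item 4: 6 − 1 = 5
  item 7: 6 − 0 = 6
  item 8: 6 − 2 = 4
  item 11: 6 − 6 = 0
Scored: 5, 1, 0, 5, 5, 4, 6, 4, 6, 1, 0, 1, 1, 4
Total = 43

43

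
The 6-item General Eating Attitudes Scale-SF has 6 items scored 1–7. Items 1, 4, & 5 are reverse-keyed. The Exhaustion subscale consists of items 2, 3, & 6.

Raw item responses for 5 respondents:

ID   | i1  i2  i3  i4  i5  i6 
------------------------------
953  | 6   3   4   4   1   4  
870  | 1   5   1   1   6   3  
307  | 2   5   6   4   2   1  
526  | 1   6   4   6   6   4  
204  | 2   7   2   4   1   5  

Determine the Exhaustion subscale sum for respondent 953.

11

Respondent 953 raw: 6, 3, 4, 4, 1, 4.
Exhaustion items: 2, 3, 6.
Reverse-coded (reverse-coded value = 8 − response):
  item 2: 3
  item 3: 4
  item 6: 4
Sum = 3 + 4 + 4 = 11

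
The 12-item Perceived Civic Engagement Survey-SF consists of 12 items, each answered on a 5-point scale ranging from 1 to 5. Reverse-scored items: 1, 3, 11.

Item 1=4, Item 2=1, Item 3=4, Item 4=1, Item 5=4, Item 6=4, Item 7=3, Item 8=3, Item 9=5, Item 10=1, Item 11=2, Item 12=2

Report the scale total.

Reverse-coded items (reverse-coded value = 6 − response):
  item 1: 6 − 4 = 2
  item 3: 6 − 4 = 2
  item 11: 6 − 2 = 4
After reverse-coding: 2, 1, 2, 1, 4, 4, 3, 3, 5, 1, 4, 2
Total = 2 + 1 + 2 + 1 + 4 + 4 + 3 + 3 + 5 + 1 + 4 + 2 = 32

32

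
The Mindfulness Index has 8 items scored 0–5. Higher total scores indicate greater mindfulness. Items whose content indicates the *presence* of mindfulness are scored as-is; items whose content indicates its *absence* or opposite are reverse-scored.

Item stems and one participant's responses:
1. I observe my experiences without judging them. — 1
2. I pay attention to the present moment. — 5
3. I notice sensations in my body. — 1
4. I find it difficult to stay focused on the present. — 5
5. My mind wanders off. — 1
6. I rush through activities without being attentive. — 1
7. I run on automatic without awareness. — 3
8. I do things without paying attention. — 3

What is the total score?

19

Items 4, 5, 6, 7, 8 describe the absence/opposite of mindfulness → reverse-score.
reverse-coded value = 5 − response.
  item 1: 1
  item 2: 5
  item 3: 1
  item 4: 5 − 5 = 0
  item 5: 5 − 1 = 4
  item 6: 5 − 1 = 4
  item 7: 5 − 3 = 2
  item 8: 5 − 3 = 2
Total = 1 + 5 + 1 + 0 + 4 + 4 + 2 + 2 = 19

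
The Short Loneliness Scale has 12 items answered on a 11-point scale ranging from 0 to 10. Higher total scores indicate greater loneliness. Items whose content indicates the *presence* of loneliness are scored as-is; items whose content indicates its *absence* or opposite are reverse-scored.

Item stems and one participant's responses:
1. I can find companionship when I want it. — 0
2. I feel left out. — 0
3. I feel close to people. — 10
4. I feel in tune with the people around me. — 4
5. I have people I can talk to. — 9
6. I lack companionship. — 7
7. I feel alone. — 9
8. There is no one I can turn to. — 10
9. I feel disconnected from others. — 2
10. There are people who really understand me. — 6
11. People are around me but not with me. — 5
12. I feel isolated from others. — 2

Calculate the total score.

Items 1, 3, 4, 5, 10 describe the absence/opposite of loneliness → reverse-score.
reversed = (0+10) − raw = 10 − raw.
  item 1: 10 − 0 = 10
  item 2: 0
  item 3: 10 − 10 = 0
  item 4: 10 − 4 = 6
  item 5: 10 − 9 = 1
  item 6: 7
  item 7: 9
  item 8: 10
  item 9: 2
  item 10: 10 − 6 = 4
  item 11: 5
  item 12: 2
Total = 10 + 0 + 0 + 6 + 1 + 7 + 9 + 10 + 2 + 4 + 5 + 2 = 56

56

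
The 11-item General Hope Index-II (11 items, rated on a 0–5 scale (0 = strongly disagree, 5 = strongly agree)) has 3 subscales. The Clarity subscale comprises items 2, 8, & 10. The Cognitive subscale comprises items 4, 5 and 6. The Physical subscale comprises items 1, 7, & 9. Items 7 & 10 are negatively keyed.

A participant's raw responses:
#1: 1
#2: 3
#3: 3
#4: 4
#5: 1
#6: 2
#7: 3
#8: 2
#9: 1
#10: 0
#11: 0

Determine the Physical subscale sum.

4

Physical items: 1, 7, 9.
Of these, item 7 is negatively keyed; on a 0–5 scale, reversed = 5 − raw.
  item 1: 1
  item 7: 5 − 3 = 2
  item 9: 1
Sum = 1 + 2 + 1 = 4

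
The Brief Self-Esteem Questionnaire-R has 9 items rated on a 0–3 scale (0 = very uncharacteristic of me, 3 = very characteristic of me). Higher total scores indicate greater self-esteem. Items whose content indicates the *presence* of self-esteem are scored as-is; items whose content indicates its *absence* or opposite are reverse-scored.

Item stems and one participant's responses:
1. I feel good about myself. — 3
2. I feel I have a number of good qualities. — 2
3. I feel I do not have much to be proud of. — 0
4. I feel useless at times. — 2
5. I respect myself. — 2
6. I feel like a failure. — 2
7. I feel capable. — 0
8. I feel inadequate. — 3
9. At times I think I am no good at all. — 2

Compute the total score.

13

Items 3, 4, 6, 8, 9 describe the absence/opposite of self-esteem → reverse-score.
on a 0–3 scale, reversed = 3 − raw.
  item 1: 3
  item 2: 2
  item 3: 3 − 0 = 3
  item 4: 3 − 2 = 1
  item 5: 2
  item 6: 3 − 2 = 1
  item 7: 0
  item 8: 3 − 3 = 0
  item 9: 3 − 2 = 1
Total = 3 + 2 + 3 + 1 + 2 + 1 + 0 + 0 + 1 = 13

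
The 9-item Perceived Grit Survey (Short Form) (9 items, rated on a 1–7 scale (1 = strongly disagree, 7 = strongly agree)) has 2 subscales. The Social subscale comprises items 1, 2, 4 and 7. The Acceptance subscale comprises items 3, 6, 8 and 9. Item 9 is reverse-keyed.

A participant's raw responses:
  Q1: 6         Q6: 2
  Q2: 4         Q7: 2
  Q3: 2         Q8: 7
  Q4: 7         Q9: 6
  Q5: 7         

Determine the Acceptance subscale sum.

13

Acceptance items: 3, 6, 8, 9.
Of these, item 9 is reverse-keyed; reversed = (1+7) − raw = 8 − raw.
  item 3: 2
  item 6: 2
  item 8: 7
  item 9: 8 − 6 = 2
Sum = 2 + 2 + 7 + 2 = 13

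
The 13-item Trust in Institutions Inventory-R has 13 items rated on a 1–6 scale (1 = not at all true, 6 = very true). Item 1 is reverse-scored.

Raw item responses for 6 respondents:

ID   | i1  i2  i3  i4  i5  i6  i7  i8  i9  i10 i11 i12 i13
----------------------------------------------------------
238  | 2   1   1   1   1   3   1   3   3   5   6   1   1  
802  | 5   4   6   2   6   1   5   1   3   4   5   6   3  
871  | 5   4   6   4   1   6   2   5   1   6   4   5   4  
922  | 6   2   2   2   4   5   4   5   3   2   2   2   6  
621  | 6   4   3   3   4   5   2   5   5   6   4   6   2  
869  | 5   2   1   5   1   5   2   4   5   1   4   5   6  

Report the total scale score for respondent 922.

Respondent 922 raw: 6, 2, 2, 2, 4, 5, 4, 5, 3, 2, 2, 2, 6.
Reverse-coded (reversed = (1+6) − raw = 7 − raw):
  item 1: 7 − 6 = 1
  item 2: 2
  item 3: 2
  item 4: 2
  item 5: 4
  item 6: 5
  item 7: 4
  item 8: 5
  item 9: 3
  item 10: 2
  item 11: 2
  item 12: 2
  item 13: 6
Sum = 1 + 2 + 2 + 2 + 4 + 5 + 4 + 5 + 3 + 2 + 2 + 2 + 6 = 40

40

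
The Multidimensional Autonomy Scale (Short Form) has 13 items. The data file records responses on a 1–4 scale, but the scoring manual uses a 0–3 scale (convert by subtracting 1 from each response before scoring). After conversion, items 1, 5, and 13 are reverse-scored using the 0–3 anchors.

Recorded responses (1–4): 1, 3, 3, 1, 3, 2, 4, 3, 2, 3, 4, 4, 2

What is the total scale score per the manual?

25

Convert to 0–3: 0, 2, 2, 0, 2, 1, 3, 2, 1, 2, 3, 3, 1
Reverse-coded (reversed = (0+3) − raw = 3 − raw):
  item 1: 3 − 0 = 3
  item 5: 3 − 2 = 1
  item 13: 3 − 1 = 2
Scored: 3, 2, 2, 0, 1, 1, 3, 2, 1, 2, 3, 3, 2
Total = 25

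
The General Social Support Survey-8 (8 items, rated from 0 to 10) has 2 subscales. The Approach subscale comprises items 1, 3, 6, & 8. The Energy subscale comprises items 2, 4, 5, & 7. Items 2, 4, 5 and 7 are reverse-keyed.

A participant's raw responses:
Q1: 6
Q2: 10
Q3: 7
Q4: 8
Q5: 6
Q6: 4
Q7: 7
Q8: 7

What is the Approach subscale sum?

Approach items: 1, 3, 6, 8.
  item 1: 6
  item 3: 7
  item 6: 4
  item 8: 7
Sum = 6 + 7 + 4 + 7 = 24

24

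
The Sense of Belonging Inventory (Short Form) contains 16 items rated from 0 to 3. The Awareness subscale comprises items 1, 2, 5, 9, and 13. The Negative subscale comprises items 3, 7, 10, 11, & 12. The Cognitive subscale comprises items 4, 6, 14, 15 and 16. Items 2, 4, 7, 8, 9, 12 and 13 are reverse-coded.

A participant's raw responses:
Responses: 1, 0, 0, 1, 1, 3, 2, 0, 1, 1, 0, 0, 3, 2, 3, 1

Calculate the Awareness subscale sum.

Awareness items: 1, 2, 5, 9, 13.
Of these, items 2, 9 and 13 are reverse-coded; on a 0–3 scale, reversed = 3 − raw.
  item 1: 1
  item 2: 3 − 0 = 3
  item 5: 1
  item 9: 3 − 1 = 2
  item 13: 3 − 3 = 0
Sum = 1 + 3 + 1 + 2 + 0 = 7

7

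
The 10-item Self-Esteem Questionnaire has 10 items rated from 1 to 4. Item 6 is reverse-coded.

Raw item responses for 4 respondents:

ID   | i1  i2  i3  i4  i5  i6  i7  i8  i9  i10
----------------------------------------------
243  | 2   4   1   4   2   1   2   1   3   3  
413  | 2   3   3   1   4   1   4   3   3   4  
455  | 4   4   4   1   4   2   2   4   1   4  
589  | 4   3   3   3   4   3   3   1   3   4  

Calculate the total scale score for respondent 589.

Respondent 589 raw: 4, 3, 3, 3, 4, 3, 3, 1, 3, 4.
Reverse-coded (reverse-coded value = 5 − response):
  item 1: 4
  item 2: 3
  item 3: 3
  item 4: 3
  item 5: 4
  item 6: 5 − 3 = 2
  item 7: 3
  item 8: 1
  item 9: 3
  item 10: 4
Sum = 4 + 3 + 3 + 3 + 4 + 2 + 3 + 1 + 3 + 4 = 30

30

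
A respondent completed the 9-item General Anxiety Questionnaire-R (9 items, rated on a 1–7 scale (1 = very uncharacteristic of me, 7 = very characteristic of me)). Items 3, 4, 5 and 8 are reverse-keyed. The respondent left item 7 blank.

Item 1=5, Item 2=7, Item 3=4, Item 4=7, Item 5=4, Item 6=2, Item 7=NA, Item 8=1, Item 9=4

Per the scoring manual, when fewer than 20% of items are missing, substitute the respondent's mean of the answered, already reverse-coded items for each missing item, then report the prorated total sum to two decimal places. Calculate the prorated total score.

Reverse-coded (reversed = (1+7) − raw = 8 − raw):
  item 3: 8 − 4 = 4
  item 4: 8 − 7 = 1
  item 5: 8 − 4 = 4
  item 8: 8 − 1 = 7
Completed scored items (8 of 9): 5, 7, 4, 1, 4, 2, 7, 4; sum = 34.
Person mean = 34 / 8 ≈ 4.2500
Prorated total = (34 / 8) × 9 = 38.25 (to 2 dp)

38.25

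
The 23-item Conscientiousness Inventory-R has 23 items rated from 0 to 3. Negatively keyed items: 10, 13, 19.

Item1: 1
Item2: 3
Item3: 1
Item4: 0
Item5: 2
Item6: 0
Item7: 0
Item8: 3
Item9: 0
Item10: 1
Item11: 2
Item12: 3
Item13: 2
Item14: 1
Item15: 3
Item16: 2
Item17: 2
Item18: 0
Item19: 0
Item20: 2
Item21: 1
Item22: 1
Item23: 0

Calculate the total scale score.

Negatively keyed items use 3 − raw:
  item 10: 3 − 1 = 2
  item 13: 3 − 2 = 1
  item 19: 3 − 0 = 3
Scored responses: 1, 3, 1, 0, 2, 0, 0, 3, 0, 2, 2, 3, 1, 1, 3, 2, 2, 0, 3, 2, 1, 1, 0
Total = 1 + 3 + 1 + 0 + 2 + 0 + 0 + 3 + 0 + 2 + 2 + 3 + 1 + 1 + 3 + 2 + 2 + 0 + 3 + 2 + 1 + 1 + 0 = 33

33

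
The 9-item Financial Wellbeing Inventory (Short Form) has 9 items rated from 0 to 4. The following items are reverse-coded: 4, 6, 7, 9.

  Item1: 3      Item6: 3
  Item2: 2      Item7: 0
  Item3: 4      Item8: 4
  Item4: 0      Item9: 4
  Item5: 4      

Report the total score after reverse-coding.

26

Reversing items 4, 6, 7, and 9 with 4 − raw:
Total = 3 + 2 + 4 + (4−0) + 4 + (4−3) + (4−0) + 4 + (4−4)
      = 3 + 2 + 4 + 4 + 4 + 1 + 4 + 4 + 0 = 26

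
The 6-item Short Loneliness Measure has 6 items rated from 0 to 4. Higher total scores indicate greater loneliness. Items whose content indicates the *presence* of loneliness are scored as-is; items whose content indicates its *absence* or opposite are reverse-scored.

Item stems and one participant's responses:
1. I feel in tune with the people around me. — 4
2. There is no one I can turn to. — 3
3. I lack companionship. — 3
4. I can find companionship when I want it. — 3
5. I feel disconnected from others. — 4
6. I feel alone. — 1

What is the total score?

Items 1, 4 describe the absence/opposite of loneliness → reverse-score.
reverse-coded value = 4 − response.
  item 1: 4 − 4 = 0
  item 2: 3
  item 3: 3
  item 4: 4 − 3 = 1
  item 5: 4
  item 6: 1
Total = 0 + 3 + 3 + 1 + 4 + 1 = 12

12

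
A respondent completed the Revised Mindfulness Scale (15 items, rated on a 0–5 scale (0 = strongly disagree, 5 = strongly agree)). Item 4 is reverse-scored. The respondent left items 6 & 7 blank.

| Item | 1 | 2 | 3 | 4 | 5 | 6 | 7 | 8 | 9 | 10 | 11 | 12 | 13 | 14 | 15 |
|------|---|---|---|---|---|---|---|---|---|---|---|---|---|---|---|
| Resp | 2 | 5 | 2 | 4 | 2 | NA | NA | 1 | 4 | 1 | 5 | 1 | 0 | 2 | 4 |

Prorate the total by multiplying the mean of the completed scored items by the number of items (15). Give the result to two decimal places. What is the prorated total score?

Reverse-coded (on a 0–5 scale, reversed = 5 − raw):
  item 4: 5 − 4 = 1
Completed scored items (13 of 15): 2, 5, 2, 1, 2, 1, 4, 1, 5, 1, 0, 2, 4; sum = 30.
Person mean = 30 / 13 ≈ 2.3077
Prorated total = (30 / 13) × 15 = 34.62 (to 2 dp)

34.62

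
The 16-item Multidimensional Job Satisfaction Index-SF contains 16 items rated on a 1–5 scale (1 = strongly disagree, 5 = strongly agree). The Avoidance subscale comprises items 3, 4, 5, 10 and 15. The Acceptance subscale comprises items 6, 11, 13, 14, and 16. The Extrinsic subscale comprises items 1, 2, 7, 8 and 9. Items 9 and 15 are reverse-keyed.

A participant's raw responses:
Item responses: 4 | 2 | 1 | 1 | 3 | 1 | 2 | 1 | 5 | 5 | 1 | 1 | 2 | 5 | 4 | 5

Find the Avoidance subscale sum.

12

Avoidance items: 3, 4, 5, 10, 15.
Of these, item 15 is reverse-keyed; reversed = (1+5) − raw = 6 − raw.
  item 3: 1
  item 4: 1
  item 5: 3
  item 10: 5
  item 15: 6 − 4 = 2
Sum = 1 + 1 + 3 + 5 + 2 = 12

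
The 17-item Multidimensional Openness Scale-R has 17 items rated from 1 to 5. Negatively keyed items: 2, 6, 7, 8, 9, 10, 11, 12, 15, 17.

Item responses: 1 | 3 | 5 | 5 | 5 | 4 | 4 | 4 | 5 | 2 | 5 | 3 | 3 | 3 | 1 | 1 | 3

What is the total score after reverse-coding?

Raw sum = 57. Negatively keyed items: 2, 6, 7, 8, 9, 10, 11, 12, 15, 17; their raw sum = 34.
Each reversal replaces raw with 6 − raw, changing the total by 6 − 2·raw per item.
Total = 57 + 10·6 − 2·34 = 57 + 60 − 68 = 49

49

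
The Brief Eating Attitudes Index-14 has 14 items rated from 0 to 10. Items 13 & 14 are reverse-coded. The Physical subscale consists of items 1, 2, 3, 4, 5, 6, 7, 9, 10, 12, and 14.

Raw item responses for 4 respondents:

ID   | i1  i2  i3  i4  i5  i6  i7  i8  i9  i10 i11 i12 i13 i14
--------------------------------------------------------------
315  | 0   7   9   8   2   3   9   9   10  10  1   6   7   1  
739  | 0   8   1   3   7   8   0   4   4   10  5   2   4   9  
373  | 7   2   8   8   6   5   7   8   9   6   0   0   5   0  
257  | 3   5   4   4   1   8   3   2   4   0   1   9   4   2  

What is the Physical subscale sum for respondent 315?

Respondent 315 raw: 0, 7, 9, 8, 2, 3, 9, 9, 10, 10, 1, 6, 7, 1.
Physical items: 1, 2, 3, 4, 5, 6, 7, 9, 10, 12, 14.
Reverse-coded (reverse-coded value = 10 − response):
  item 1: 0
  item 2: 7
  item 3: 9
  item 4: 8
  item 5: 2
  item 6: 3
  item 7: 9
  item 9: 10
  item 10: 10
  item 12: 6
  item 14: 10 − 1 = 9
Sum = 0 + 7 + 9 + 8 + 2 + 3 + 9 + 10 + 10 + 6 + 9 = 73

73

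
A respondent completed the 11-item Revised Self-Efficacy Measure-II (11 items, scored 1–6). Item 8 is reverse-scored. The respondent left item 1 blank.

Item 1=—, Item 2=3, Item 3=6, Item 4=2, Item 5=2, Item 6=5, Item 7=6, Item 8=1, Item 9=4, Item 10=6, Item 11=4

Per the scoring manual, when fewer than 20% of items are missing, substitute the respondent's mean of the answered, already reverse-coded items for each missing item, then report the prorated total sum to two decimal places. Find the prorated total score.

48.40

Reverse-coded (reversed = (1+6) − raw = 7 − raw):
  item 8: 7 − 1 = 6
Completed scored items (10 of 11): 3, 6, 2, 2, 5, 6, 6, 4, 6, 4; sum = 44.
Person mean = 44 / 10 ≈ 4.4000
Prorated total = (44 / 10) × 11 = 48.40 (to 2 dp)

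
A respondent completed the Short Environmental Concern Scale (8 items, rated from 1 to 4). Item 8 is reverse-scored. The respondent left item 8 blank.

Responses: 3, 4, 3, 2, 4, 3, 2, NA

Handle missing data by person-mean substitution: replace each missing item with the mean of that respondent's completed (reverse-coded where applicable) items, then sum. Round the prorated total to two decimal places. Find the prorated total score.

24.00

Reverse-coded (reversed = (1+4) − raw = 5 − raw):
Completed scored items (7 of 8): 3, 4, 3, 2, 4, 3, 2; sum = 21.
Person mean = 21 / 7 ≈ 3.0000
Prorated total = (21 / 7) × 8 = 24.00 (to 2 dp)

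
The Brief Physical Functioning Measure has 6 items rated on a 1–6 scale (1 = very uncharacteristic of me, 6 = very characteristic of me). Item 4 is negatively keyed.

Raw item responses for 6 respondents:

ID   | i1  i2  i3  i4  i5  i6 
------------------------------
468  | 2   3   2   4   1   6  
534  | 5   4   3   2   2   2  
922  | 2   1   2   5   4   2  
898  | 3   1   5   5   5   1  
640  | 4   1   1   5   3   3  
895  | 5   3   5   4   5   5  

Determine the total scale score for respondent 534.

Respondent 534 raw: 5, 4, 3, 2, 2, 2.
Reverse-coded (reversed = (1+6) − raw = 7 − raw):
  item 1: 5
  item 2: 4
  item 3: 3
  item 4: 7 − 2 = 5
  item 5: 2
  item 6: 2
Sum = 5 + 4 + 3 + 5 + 2 + 2 = 21

21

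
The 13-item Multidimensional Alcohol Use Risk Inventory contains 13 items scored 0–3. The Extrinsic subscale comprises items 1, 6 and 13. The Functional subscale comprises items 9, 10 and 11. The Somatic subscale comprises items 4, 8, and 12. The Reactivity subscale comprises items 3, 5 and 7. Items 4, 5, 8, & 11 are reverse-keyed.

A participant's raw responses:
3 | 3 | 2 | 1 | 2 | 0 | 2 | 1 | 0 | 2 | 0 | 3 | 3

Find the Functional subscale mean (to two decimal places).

1.67

Functional items: 9, 10, 11.
Of these, item 11 is reverse-keyed; reversed = (0+3) − raw = 3 − raw.
  item 9: 0
  item 10: 2
  item 11: 3 − 0 = 3
Sum = 0 + 2 + 3 = 5
Mean = 5 / 3 = 1.67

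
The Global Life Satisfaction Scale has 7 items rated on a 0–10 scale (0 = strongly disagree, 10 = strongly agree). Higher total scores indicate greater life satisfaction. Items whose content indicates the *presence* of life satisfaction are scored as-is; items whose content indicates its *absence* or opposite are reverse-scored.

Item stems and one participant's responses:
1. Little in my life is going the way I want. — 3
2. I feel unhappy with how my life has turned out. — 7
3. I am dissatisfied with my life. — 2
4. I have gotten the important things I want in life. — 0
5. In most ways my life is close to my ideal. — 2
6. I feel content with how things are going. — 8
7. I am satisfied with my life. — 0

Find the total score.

28

Items 1, 2, 3 describe the absence/opposite of life satisfaction → reverse-score.
on a 0–10 scale, reversed = 10 − raw.
  item 1: 10 − 3 = 7
  item 2: 10 − 7 = 3
  item 3: 10 − 2 = 8
  item 4: 0
  item 5: 2
  item 6: 8
  item 7: 0
Total = 7 + 3 + 8 + 0 + 2 + 8 + 0 = 28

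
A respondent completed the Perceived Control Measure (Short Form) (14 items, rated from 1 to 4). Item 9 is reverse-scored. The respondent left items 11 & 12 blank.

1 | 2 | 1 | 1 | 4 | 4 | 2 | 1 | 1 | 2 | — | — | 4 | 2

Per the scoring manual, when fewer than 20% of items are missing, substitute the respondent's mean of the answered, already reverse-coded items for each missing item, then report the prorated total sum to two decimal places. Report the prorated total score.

Reverse-coded (reversed = (1+4) − raw = 5 − raw):
  item 9: 5 − 1 = 4
Completed scored items (12 of 14): 1, 2, 1, 1, 4, 4, 2, 1, 4, 2, 4, 2; sum = 28.
Person mean = 28 / 12 ≈ 2.3333
Prorated total = (28 / 12) × 14 = 32.67 (to 2 dp)

32.67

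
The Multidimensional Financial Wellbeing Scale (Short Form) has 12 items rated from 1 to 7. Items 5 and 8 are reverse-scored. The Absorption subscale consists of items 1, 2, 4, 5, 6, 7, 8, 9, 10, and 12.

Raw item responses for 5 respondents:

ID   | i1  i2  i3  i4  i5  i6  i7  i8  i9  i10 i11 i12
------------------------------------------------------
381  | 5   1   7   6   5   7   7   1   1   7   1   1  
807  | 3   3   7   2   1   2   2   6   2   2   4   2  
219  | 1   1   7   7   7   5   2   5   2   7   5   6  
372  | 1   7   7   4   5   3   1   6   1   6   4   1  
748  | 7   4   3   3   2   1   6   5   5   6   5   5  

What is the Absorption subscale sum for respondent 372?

29

Respondent 372 raw: 1, 7, 7, 4, 5, 3, 1, 6, 1, 6, 4, 1.
Absorption items: 1, 2, 4, 5, 6, 7, 8, 9, 10, 12.
Reverse-coded (on a 1–7 scale, reversed = 8 − raw):
  item 1: 1
  item 2: 7
  item 4: 4
  item 5: 8 − 5 = 3
  item 6: 3
  item 7: 1
  item 8: 8 − 6 = 2
  item 9: 1
  item 10: 6
  item 12: 1
Sum = 1 + 7 + 4 + 3 + 3 + 1 + 2 + 1 + 6 + 1 = 29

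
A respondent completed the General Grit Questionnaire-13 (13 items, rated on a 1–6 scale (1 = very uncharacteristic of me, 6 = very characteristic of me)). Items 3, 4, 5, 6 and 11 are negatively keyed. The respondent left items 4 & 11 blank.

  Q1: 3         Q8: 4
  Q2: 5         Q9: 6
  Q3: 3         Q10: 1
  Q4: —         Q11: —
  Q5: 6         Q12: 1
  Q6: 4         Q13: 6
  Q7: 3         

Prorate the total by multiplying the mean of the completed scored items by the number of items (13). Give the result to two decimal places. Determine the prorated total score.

43.73

Reverse-coded (reversed = (1+6) − raw = 7 − raw):
  item 3: 7 − 3 = 4
  item 5: 7 − 6 = 1
  item 6: 7 − 4 = 3
Completed scored items (11 of 13): 3, 5, 4, 1, 3, 3, 4, 6, 1, 1, 6; sum = 37.
Person mean = 37 / 11 ≈ 3.3636
Prorated total = (37 / 11) × 13 = 43.73 (to 2 dp)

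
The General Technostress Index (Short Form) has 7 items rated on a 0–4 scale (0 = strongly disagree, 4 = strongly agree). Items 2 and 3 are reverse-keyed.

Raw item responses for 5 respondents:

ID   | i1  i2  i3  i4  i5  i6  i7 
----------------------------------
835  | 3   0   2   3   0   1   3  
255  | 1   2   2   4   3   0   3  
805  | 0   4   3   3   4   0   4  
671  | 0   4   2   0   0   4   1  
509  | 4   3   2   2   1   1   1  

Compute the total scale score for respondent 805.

Respondent 805 raw: 0, 4, 3, 3, 4, 0, 4.
Reverse-coded (on a 0–4 scale, reversed = 4 − raw):
  item 1: 0
  item 2: 4 − 4 = 0
  item 3: 4 − 3 = 1
  item 4: 3
  item 5: 4
  item 6: 0
  item 7: 4
Sum = 0 + 0 + 1 + 3 + 4 + 0 + 4 = 12

12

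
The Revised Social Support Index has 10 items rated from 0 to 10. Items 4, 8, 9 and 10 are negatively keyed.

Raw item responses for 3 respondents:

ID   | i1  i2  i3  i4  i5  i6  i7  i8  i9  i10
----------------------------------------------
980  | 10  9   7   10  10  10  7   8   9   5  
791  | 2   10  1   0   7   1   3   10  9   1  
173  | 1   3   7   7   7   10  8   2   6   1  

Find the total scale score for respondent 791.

44

Respondent 791 raw: 2, 10, 1, 0, 7, 1, 3, 10, 9, 1.
Reverse-coded (reverse-coded value = 10 − response):
  item 1: 2
  item 2: 10
  item 3: 1
  item 4: 10 − 0 = 10
  item 5: 7
  item 6: 1
  item 7: 3
  item 8: 10 − 10 = 0
  item 9: 10 − 9 = 1
  item 10: 10 − 1 = 9
Sum = 2 + 10 + 1 + 10 + 7 + 1 + 3 + 0 + 1 + 9 = 44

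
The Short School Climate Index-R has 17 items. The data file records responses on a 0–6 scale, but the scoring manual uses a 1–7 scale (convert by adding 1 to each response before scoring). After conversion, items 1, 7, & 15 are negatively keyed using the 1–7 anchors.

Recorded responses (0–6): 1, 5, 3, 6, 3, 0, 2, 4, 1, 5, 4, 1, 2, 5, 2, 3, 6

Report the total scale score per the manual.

Convert to 1–7: 2, 6, 4, 7, 4, 1, 3, 5, 2, 6, 5, 2, 3, 6, 3, 4, 7
Reverse-coded (on a 1–7 scale, reversed = 8 − raw):
  item 1: 8 − 2 = 6
  item 7: 8 − 3 = 5
  item 15: 8 − 3 = 5
Scored: 6, 6, 4, 7, 4, 1, 5, 5, 2, 6, 5, 2, 3, 6, 5, 4, 7
Total = 78

78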